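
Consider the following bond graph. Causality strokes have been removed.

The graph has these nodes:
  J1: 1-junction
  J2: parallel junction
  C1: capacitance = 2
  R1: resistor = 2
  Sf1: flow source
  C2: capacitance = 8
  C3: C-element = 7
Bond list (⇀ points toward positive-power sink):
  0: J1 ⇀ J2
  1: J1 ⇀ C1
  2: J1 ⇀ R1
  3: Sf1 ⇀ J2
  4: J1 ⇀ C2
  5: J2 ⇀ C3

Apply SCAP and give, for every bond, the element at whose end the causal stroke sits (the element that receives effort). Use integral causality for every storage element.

#0 stroke at J1
#1 stroke at J1
#2 stroke at R1
#3 stroke at Sf1
#4 stroke at J1
#5 stroke at J2

bond 3 stroke at Sf1  (Sf1: flow source, stroke at near end)
bond 1 stroke at J1  (C1 outputs effort q/C1)
bond 4 stroke at J1  (prefer integral on C2)
bond 5 stroke at J2  (C3: C, integral causality)
bond 0 stroke at J1  (J2: bond 5 brought effort, rest push out)
bond 2 stroke at R1  (closing 1-jn rule on J1)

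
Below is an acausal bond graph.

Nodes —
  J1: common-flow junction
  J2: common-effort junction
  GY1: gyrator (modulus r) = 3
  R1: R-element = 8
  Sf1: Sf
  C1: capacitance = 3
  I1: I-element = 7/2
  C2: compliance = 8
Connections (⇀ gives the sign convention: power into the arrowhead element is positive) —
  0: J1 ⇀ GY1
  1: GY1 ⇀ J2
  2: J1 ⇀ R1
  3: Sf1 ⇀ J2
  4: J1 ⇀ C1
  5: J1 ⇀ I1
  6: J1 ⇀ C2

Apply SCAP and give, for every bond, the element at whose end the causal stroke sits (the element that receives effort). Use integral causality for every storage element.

b0 stroke at J1
b1 stroke at J2
b2 stroke at J1
b3 stroke at Sf1
b4 stroke at J1
b5 stroke at I1
b6 stroke at J1

β3 |Sf1  (Sf1: flow source, stroke at near end)
β1 |J2  (J2 needs exactly one e-in)
β0 |J1  (GY1 both-in/both-out from 1)
β4 |J1  (prefer integral on C1)
β5 |I1  (I1 outputs flow p/I1)
β2 |J1  (1-jn J1 has f-setter on 5)
β6 |J1  (1-jn J1 has f-setter on 5)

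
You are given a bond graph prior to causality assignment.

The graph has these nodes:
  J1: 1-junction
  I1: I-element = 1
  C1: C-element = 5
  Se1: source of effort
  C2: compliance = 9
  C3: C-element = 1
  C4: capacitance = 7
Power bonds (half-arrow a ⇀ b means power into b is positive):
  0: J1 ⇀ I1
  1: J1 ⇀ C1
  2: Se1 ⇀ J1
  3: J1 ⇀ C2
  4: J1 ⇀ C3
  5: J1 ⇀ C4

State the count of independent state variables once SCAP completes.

5  (C1, C2, C3, C4, I1 all integral)

#2 →J1  (Se1 (Se) sets effort on bond)
#0 →I1  (I1 integral (f out))
#1 →J1  (J1: bond 0 brought flow, rest push out)
#3 →J1  (1-jn J1 has f-setter on 0)
#4 →J1  (J1 flow already set via bond 0)
#5 →J1  (common-f at J1 fixed by 0)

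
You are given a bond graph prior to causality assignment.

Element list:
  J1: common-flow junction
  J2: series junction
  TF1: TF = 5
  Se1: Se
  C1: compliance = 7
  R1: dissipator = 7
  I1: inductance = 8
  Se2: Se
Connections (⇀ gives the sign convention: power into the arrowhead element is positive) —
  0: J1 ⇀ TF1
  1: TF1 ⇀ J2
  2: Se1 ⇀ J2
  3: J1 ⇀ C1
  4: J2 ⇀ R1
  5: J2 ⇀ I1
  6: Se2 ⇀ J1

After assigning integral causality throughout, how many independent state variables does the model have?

b2 stroke→J2  (source Se1 imposes e)
b6 stroke→J1  (Se2: effort source, stroke at far end)
b3 stroke→J1  (C1: C, integral causality)
b0 stroke→TF1  (J1 needs exactly one f-in)
b1 stroke→J2  (TF1: transformer flips bond 0)
b5 stroke→I1  (I1 outputs flow p/I1)
b4 stroke→J2  (common-f at J2 fixed by 5)

2  (C1, I1 all integral)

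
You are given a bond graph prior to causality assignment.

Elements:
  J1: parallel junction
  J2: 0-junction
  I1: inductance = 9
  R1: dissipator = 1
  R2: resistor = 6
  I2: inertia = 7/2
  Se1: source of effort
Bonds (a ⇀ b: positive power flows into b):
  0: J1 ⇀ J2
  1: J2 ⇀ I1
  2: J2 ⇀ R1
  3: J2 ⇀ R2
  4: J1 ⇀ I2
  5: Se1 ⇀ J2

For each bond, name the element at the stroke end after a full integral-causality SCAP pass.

b0 stroke at J1
b1 stroke at I1
b2 stroke at R1
b3 stroke at R2
b4 stroke at I2
b5 stroke at J2

#5 →J2  (Se1 fixes effort; stroke away)
#0 →J1  (0-jn J2 has e-setter on 5)
#1 →I1  (J2: bond 5 brought effort, rest push out)
#2 →R1  (J2: bond 5 brought effort, rest push out)
#3 →R2  (0-jn J2 has e-setter on 5)
#4 →I2  (J1: bond 0 brought effort, rest push out)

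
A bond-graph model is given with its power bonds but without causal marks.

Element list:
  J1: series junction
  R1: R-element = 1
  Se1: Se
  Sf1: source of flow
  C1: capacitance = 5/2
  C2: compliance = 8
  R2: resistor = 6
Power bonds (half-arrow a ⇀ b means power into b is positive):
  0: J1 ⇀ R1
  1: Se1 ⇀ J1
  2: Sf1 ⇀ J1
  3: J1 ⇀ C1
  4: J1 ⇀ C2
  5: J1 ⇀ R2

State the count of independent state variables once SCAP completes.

2  (C1, C2 all integral)

β1 stroke at J1  (Se1 fixes effort; stroke away)
β2 stroke at Sf1  (Sf1: flow source, stroke at near end)
β0 stroke at J1  (common-f at J1 fixed by 2)
β3 stroke at J1  (J1: bond 2 brought flow, rest push out)
β4 stroke at J1  (J1 flow already set via bond 2)
β5 stroke at J1  (common-f at J1 fixed by 2)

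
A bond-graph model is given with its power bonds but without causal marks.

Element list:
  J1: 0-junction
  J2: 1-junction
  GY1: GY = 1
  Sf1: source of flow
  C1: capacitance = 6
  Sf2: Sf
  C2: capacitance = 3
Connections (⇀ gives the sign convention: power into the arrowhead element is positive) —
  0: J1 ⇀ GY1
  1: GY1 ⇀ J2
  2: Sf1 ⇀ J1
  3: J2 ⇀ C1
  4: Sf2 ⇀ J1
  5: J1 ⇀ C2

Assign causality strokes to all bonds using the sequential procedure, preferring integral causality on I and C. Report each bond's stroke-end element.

bond 0 stroke at GY1
bond 1 stroke at GY1
bond 2 stroke at Sf1
bond 3 stroke at J2
bond 4 stroke at Sf2
bond 5 stroke at J1

b2 stroke→Sf1  (Sf1 (Sf) sets flow on bond)
b4 stroke→Sf2  (Sf2 (Sf) sets flow on bond)
b3 stroke→J2  (C1 outputs effort q/C1)
b1 stroke→GY1  (J2 needs exactly one f-in)
b0 stroke→GY1  (GY GY1: same side as bond 1)
b5 stroke→J1  (J1 needs exactly one e-in)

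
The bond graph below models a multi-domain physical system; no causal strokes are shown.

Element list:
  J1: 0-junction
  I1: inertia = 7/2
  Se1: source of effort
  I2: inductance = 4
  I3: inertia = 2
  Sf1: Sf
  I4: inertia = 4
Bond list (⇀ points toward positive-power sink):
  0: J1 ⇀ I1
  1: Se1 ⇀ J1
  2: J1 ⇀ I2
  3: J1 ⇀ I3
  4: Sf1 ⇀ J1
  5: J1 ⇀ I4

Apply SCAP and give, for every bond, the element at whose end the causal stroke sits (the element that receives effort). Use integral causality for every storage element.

b1 →J1  (Se1 fixes effort; stroke away)
b4 →Sf1  (Sf1 fixes flow; stroke at Sf1)
b0 →I1  (J1: bond 1 brought effort, rest push out)
b2 →I2  (common-e at J1 fixed by 1)
b3 →I3  (common-e at J1 fixed by 1)
b5 →I4  (J1: bond 1 brought effort, rest push out)

bond 0 →I1
bond 1 →J1
bond 2 →I2
bond 3 →I3
bond 4 →Sf1
bond 5 →I4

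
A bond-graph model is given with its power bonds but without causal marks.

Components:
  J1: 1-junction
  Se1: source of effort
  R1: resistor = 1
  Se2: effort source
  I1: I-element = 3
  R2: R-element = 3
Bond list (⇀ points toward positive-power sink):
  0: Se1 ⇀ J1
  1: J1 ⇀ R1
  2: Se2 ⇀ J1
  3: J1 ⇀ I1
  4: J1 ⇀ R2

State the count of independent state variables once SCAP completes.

bond 0 stroke at J1  (Se1 (Se) sets effort on bond)
bond 2 stroke at J1  (Se2 (Se) sets effort on bond)
bond 3 stroke at I1  (prefer integral on I1)
bond 1 stroke at J1  (J1 flow already set via bond 3)
bond 4 stroke at J1  (J1 flow already set via bond 3)

1  (I1 all integral)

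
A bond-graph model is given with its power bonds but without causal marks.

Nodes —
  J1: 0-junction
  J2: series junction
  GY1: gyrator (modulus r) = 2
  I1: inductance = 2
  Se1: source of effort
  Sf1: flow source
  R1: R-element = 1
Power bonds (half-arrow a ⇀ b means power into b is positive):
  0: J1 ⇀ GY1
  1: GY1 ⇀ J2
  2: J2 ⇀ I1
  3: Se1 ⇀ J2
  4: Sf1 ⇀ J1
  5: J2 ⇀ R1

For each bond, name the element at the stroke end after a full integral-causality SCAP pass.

b3 |J2  (Se1: effort source, stroke at far end)
b4 |Sf1  (Sf1 fixes flow; stroke at Sf1)
b0 |J1  (closing 0-jn rule on J1)
b1 |J2  (through GY1, causality inverts; strokes same side of GY1)
b2 |I1  (prefer integral on I1)
b5 |J2  (common-f at J2 fixed by 2)

bond 0 stroke→J1
bond 1 stroke→J2
bond 2 stroke→I1
bond 3 stroke→J2
bond 4 stroke→Sf1
bond 5 stroke→J2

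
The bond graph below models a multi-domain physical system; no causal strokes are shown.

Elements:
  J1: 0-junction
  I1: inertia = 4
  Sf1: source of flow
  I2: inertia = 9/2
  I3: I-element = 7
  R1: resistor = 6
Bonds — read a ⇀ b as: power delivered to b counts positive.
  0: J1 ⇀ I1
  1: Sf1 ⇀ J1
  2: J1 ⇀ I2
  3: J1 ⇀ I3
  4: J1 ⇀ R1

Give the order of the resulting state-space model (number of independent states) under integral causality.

β1 |Sf1  (Sf1 fixes flow; stroke at Sf1)
β0 |I1  (prefer integral on I1)
β2 |I2  (I2: I, integral causality)
β3 |I3  (prefer integral on I3)
β4 |J1  (closing 0-jn rule on J1)

3  (I1, I2, I3 all integral)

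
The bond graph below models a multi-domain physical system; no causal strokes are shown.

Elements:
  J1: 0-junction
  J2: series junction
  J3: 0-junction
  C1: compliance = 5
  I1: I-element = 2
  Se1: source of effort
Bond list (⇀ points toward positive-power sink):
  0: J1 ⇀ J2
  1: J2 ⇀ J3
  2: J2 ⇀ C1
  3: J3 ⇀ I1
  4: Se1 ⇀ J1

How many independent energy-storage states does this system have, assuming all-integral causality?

β4 |J1  (Se1: effort source, stroke at far end)
β0 |J2  (0-jn J1 has e-setter on 4)
β2 |J2  (C1 integral (e out))
β1 |J3  (closing 1-jn rule on J2)
β3 |I1  (J3 effort already set via bond 1)

2  (C1, I1 all integral)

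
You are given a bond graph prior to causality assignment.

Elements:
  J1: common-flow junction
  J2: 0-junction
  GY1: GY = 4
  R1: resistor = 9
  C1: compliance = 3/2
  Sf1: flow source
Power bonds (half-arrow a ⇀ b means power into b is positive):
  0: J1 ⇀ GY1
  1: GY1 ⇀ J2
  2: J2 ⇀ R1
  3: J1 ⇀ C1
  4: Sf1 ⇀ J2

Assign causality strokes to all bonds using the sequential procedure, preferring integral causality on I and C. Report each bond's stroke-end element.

bond 0 |GY1
bond 1 |GY1
bond 2 |J2
bond 3 |J1
bond 4 |Sf1

bond 4 stroke at Sf1  (source Sf1 imposes f)
bond 3 stroke at J1  (C1: C, integral causality)
bond 0 stroke at GY1  (J1 needs exactly one f-in)
bond 1 stroke at GY1  (through GY1, causality inverts; strokes same side of GY1)
bond 2 stroke at J2  (J2: last free bond brings effort in)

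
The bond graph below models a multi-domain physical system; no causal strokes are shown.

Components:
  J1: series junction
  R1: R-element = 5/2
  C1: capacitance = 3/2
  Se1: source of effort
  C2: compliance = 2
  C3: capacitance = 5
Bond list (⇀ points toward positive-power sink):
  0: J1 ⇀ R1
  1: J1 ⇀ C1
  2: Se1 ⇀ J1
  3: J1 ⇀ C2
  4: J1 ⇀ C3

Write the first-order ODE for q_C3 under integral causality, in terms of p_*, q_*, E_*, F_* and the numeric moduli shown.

dq_C3/dt = 2*E_Se1/5 - 4*q_C1/15 - q_C2/5 - 2*q_C3/25

#2 stroke→J1  (Se1 fixes effort; stroke away)
#1 stroke→J1  (C1 outputs effort q/C1)
#3 stroke→J1  (C2: C, integral causality)
#4 stroke→J1  (C3 outputs effort q/C3)
#0 stroke→R1  (closing 1-jn rule on J1)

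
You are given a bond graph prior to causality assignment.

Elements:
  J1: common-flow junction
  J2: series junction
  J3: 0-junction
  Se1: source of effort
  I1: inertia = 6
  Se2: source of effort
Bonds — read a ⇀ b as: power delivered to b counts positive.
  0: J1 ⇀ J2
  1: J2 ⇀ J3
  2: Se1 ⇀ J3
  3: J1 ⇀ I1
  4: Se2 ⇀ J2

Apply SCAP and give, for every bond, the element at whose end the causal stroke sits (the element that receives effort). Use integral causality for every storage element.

bond 0 |J1
bond 1 |J2
bond 2 |J3
bond 3 |I1
bond 4 |J2

bond 2 stroke→J3  (Se1 (Se) sets effort on bond)
bond 4 stroke→J2  (Se2 fixes effort; stroke away)
bond 1 stroke→J2  (0-jn J3 has e-setter on 2)
bond 0 stroke→J1  (J2: last free bond brings flow in)
bond 3 stroke→I1  (J1 needs exactly one f-in)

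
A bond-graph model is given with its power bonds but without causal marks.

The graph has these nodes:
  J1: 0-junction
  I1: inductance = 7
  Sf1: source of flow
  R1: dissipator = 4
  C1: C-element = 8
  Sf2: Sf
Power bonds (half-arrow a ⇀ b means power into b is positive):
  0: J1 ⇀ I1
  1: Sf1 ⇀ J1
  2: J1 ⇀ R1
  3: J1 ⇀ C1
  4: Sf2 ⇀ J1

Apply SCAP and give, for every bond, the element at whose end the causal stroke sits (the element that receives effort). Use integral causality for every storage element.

β1 stroke at Sf1  (Sf1 (Sf) sets flow on bond)
β4 stroke at Sf2  (Sf2: flow source, stroke at near end)
β0 stroke at I1  (prefer integral on I1)
β3 stroke at J1  (prefer integral on C1)
β2 stroke at R1  (J1 effort already set via bond 3)

b0 stroke→I1
b1 stroke→Sf1
b2 stroke→R1
b3 stroke→J1
b4 stroke→Sf2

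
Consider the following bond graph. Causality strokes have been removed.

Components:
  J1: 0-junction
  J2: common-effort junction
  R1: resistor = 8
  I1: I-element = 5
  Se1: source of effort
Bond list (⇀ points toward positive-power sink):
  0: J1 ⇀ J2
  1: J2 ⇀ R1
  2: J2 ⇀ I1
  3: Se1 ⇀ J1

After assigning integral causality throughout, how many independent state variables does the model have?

b3 |J1  (Se1 (Se) sets effort on bond)
b0 |J2  (common-e at J1 fixed by 3)
b1 |R1  (0-jn J2 has e-setter on 0)
b2 |I1  (J2: bond 0 brought effort, rest push out)

1  (I1 all integral)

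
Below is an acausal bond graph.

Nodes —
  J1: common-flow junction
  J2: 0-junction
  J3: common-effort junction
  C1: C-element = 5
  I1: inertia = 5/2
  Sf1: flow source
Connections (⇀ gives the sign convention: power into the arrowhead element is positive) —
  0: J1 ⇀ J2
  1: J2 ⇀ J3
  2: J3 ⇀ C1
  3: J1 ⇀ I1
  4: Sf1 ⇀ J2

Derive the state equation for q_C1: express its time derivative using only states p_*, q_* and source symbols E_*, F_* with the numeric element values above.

β4 stroke→Sf1  (Sf1 fixes flow; stroke at Sf1)
β2 stroke→J3  (C1 integral (e out))
β1 stroke→J2  (common-e at J3 fixed by 2)
β0 stroke→J1  (J2 effort already set via bond 1)
β3 stroke→I1  (only one flow-in slot at J1)

dq_C1/dt = F_Sf1 + 2*p_I1/5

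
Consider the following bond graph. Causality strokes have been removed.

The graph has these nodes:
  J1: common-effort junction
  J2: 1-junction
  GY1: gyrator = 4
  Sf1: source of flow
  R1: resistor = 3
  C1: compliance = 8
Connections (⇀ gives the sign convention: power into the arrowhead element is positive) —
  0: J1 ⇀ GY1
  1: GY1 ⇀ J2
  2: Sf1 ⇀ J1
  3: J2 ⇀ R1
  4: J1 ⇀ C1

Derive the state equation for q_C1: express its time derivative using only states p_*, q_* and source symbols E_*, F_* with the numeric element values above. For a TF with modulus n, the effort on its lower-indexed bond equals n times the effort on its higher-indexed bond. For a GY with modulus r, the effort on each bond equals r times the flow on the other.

dq_C1/dt = F_Sf1 - 3*q_C1/128

b2 →Sf1  (source Sf1 imposes f)
b4 →J1  (C1 outputs effort q/C1)
b0 →GY1  (J1 effort already set via bond 4)
b1 →GY1  (GY1: gyrator matches bond 0)
b3 →J2  (J2 flow already set via bond 1)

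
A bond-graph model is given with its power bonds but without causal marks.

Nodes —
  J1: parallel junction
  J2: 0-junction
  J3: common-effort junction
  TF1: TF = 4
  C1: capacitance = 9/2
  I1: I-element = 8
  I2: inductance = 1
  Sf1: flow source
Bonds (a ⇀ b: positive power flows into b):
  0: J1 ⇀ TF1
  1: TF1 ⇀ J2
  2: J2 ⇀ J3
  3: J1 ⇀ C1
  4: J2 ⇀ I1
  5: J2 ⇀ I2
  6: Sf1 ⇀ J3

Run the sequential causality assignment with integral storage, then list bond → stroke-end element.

β0 stroke at TF1
β1 stroke at J2
β2 stroke at J3
β3 stroke at J1
β4 stroke at I1
β5 stroke at I2
β6 stroke at Sf1

bond 6 |Sf1  (Sf1 fixes flow; stroke at Sf1)
bond 2 |J3  (closing 0-jn rule on J3)
bond 3 |J1  (C1: C, integral causality)
bond 0 |TF1  (J1 effort already set via bond 3)
bond 1 |J2  (TF1: transformer flips bond 0)
bond 4 |I1  (J2: bond 1 brought effort, rest push out)
bond 5 |I2  (J2 effort already set via bond 1)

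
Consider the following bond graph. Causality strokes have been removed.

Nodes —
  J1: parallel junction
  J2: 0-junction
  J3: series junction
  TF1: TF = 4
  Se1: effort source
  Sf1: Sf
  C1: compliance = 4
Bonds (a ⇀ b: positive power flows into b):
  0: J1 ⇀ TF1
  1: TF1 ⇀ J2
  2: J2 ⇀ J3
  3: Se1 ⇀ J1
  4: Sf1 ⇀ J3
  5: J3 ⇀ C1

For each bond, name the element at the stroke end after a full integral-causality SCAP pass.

b3 |J1  (source Se1 imposes e)
b4 |Sf1  (Sf1 (Sf) sets flow on bond)
b0 |TF1  (J1 effort already set via bond 3)
b2 |J3  (J3 flow already set via bond 4)
b5 |J3  (J3 flow already set via bond 4)
b1 |J2  (TF1: transformer flips bond 0)

β0 →TF1
β1 →J2
β2 →J3
β3 →J1
β4 →Sf1
β5 →J3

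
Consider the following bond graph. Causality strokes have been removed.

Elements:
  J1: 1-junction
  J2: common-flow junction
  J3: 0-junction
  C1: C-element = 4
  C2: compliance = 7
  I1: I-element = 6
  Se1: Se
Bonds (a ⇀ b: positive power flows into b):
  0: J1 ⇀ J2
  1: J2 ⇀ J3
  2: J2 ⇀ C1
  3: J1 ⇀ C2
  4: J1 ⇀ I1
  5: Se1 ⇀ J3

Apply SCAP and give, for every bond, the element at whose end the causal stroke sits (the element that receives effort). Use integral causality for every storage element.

#5 |J3  (Se1 (Se) sets effort on bond)
#1 |J2  (J3: bond 5 brought effort, rest push out)
#2 |J2  (C1 integral (e out))
#0 |J1  (J2: last free bond brings flow in)
#3 |J1  (prefer integral on C2)
#4 |I1  (J1: last free bond brings flow in)

bond 0 stroke→J1
bond 1 stroke→J2
bond 2 stroke→J2
bond 3 stroke→J1
bond 4 stroke→I1
bond 5 stroke→J3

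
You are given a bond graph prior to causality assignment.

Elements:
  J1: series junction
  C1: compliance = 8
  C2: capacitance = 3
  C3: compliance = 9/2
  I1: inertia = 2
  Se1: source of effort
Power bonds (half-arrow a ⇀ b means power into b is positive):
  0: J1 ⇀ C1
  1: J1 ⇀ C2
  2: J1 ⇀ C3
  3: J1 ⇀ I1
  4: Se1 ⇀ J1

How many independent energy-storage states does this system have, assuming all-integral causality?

b4 stroke at J1  (Se1 (Se) sets effort on bond)
b0 stroke at J1  (C1: C, integral causality)
b1 stroke at J1  (C2 outputs effort q/C2)
b2 stroke at J1  (C3 integral (e out))
b3 stroke at I1  (only one flow-in slot at J1)

4  (C1, C2, C3, I1 all integral)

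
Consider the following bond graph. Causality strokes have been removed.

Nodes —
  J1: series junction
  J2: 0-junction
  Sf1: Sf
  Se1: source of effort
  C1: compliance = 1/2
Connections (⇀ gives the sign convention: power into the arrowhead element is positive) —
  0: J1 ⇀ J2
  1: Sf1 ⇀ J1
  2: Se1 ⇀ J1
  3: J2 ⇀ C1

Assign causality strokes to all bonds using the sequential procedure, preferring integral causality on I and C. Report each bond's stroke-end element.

#1 |Sf1  (Sf1 (Sf) sets flow on bond)
#2 |J1  (Se1: effort source, stroke at far end)
#0 |J1  (common-f at J1 fixed by 1)
#3 |J2  (closing 0-jn rule on J2)

β0 →J1
β1 →Sf1
β2 →J1
β3 →J2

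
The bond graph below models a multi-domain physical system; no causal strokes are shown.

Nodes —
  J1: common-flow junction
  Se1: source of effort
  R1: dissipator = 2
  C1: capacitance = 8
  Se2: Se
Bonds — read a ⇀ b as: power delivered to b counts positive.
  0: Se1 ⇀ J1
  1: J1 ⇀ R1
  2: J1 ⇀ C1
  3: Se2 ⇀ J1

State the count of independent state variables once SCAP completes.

bond 0 stroke at J1  (Se1 fixes effort; stroke away)
bond 3 stroke at J1  (Se2: effort source, stroke at far end)
bond 2 stroke at J1  (C1 integral (e out))
bond 1 stroke at R1  (only one flow-in slot at J1)

1  (C1 all integral)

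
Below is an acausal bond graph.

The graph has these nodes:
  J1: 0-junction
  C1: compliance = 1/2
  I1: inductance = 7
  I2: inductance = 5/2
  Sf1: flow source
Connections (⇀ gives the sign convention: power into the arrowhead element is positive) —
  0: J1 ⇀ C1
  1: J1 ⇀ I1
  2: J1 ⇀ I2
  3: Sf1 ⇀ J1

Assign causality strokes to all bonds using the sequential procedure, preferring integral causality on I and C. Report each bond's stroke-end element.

#3 |Sf1  (source Sf1 imposes f)
#0 |J1  (C1 integral (e out))
#1 |I1  (J1 effort already set via bond 0)
#2 |I2  (0-jn J1 has e-setter on 0)

β0 →J1
β1 →I1
β2 →I2
β3 →Sf1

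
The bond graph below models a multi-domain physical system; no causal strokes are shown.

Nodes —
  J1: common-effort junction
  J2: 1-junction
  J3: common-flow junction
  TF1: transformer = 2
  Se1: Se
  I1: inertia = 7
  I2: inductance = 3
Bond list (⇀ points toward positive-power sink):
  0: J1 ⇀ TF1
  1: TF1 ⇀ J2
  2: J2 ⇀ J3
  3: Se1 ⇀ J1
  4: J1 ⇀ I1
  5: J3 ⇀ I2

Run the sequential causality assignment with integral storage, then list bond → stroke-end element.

#0 |TF1
#1 |J2
#2 |J3
#3 |J1
#4 |I1
#5 |I2

#3 →J1  (Se1: effort source, stroke at far end)
#0 →TF1  (0-jn J1 has e-setter on 3)
#4 →I1  (common-e at J1 fixed by 3)
#1 →J2  (through TF1, causality passes straight; one stroke at TF1)
#2 →J3  (J2: last free bond brings flow in)
#5 →I2  (only one flow-in slot at J3)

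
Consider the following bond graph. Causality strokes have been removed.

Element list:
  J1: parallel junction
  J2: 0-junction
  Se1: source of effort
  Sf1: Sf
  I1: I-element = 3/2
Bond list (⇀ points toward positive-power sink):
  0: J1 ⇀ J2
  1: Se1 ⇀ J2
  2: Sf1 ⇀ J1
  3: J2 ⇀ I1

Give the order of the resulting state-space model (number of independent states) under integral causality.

1  (I1 all integral)

β1 |J2  (Se1: effort source, stroke at far end)
β2 |Sf1  (Sf1 fixes flow; stroke at Sf1)
β0 |J1  (J1 needs exactly one e-in)
β3 |I1  (0-jn J2 has e-setter on 1)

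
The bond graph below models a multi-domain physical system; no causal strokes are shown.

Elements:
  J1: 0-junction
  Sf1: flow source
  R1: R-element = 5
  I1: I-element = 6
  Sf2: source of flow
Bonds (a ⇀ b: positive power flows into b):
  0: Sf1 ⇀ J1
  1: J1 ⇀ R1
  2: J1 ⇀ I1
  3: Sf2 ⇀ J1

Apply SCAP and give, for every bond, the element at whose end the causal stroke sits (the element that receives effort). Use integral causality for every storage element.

β0 |Sf1  (Sf1 fixes flow; stroke at Sf1)
β3 |Sf2  (Sf2: flow source, stroke at near end)
β2 |I1  (I1: I, integral causality)
β1 |J1  (J1 needs exactly one e-in)

#0 stroke→Sf1
#1 stroke→J1
#2 stroke→I1
#3 stroke→Sf2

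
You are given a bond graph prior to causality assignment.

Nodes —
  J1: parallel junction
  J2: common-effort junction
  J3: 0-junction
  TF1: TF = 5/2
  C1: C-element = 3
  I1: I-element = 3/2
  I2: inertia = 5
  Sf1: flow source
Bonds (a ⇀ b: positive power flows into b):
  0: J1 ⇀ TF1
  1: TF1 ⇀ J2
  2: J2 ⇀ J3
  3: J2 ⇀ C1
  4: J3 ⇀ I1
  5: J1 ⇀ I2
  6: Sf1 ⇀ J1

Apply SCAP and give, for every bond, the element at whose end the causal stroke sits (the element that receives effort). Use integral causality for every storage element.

b0 |J1
b1 |TF1
b2 |J3
b3 |J2
b4 |I1
b5 |I2
b6 |Sf1

β6 |Sf1  (Sf1: flow source, stroke at near end)
β3 |J2  (C1 outputs effort q/C1)
β1 |TF1  (J2 effort already set via bond 3)
β2 |J3  (common-e at J2 fixed by 3)
β4 |I1  (0-jn J3 has e-setter on 2)
β0 |J1  (through TF1, causality passes straight; one stroke at TF1)
β5 |I2  (J1 effort already set via bond 0)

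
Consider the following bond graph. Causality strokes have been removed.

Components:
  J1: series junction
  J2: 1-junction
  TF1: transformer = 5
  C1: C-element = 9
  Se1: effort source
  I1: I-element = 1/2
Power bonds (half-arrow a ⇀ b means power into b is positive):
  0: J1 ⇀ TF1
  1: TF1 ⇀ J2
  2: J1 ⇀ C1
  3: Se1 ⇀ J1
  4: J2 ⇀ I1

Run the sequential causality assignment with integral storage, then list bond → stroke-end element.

bond 3 →J1  (Se1: effort source, stroke at far end)
bond 2 →J1  (C1 integral (e out))
bond 0 →TF1  (J1 needs exactly one f-in)
bond 1 →J2  (TF1 one-in-one-out from 0)
bond 4 →I1  (J2: last free bond brings flow in)

#0 stroke→TF1
#1 stroke→J2
#2 stroke→J1
#3 stroke→J1
#4 stroke→I1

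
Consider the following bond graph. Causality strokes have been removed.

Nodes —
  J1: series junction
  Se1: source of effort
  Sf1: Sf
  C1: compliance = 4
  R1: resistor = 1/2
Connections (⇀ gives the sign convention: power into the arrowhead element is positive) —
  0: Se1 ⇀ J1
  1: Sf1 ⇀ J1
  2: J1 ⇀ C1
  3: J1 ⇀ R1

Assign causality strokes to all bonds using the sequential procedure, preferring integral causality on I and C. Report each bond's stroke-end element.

#0 stroke at J1  (Se1 (Se) sets effort on bond)
#1 stroke at Sf1  (Sf1: flow source, stroke at near end)
#2 stroke at J1  (common-f at J1 fixed by 1)
#3 stroke at J1  (1-jn J1 has f-setter on 1)

bond 0 |J1
bond 1 |Sf1
bond 2 |J1
bond 3 |J1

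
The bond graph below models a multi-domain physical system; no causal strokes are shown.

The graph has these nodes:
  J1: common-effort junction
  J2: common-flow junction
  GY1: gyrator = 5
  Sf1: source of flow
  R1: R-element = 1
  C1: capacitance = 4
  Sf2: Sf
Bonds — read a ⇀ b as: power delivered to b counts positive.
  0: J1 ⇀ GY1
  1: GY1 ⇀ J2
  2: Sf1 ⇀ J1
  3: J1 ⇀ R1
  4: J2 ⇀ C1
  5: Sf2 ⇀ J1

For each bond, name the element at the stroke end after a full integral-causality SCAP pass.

β2 stroke→Sf1  (Sf1 fixes flow; stroke at Sf1)
β5 stroke→Sf2  (Sf2: flow source, stroke at near end)
β4 stroke→J2  (C1: C, integral causality)
β1 stroke→GY1  (J2: last free bond brings flow in)
β0 stroke→GY1  (through GY1, causality inverts; strokes same side of GY1)
β3 stroke→J1  (J1 needs exactly one e-in)

b0 stroke→GY1
b1 stroke→GY1
b2 stroke→Sf1
b3 stroke→J1
b4 stroke→J2
b5 stroke→Sf2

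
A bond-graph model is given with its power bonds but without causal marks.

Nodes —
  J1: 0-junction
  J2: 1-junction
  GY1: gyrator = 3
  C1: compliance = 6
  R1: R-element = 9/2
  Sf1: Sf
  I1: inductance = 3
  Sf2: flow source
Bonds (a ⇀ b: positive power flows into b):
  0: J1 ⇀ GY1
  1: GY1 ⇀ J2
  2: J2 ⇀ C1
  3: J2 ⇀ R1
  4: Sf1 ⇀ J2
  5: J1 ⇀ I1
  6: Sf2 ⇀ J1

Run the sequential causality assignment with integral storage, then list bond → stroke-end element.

bond 4 →Sf1  (Sf1: flow source, stroke at near end)
bond 6 →Sf2  (Sf2 fixes flow; stroke at Sf2)
bond 1 →J2  (common-f at J2 fixed by 4)
bond 2 →J2  (common-f at J2 fixed by 4)
bond 3 →J2  (common-f at J2 fixed by 4)
bond 0 →J1  (GY1: gyrator matches bond 1)
bond 5 →I1  (common-e at J1 fixed by 0)

#0 →J1
#1 →J2
#2 →J2
#3 →J2
#4 →Sf1
#5 →I1
#6 →Sf2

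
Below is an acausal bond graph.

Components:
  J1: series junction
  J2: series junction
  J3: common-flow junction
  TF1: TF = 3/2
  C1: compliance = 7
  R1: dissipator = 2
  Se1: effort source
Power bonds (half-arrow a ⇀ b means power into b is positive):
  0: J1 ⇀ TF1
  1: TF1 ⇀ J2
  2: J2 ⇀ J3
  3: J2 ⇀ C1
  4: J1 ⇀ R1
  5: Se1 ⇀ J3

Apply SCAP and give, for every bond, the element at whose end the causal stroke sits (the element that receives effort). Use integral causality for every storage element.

b5 →J3  (Se1 (Se) sets effort on bond)
b2 →J2  (closing 1-jn rule on J3)
b3 →J2  (C1: C, integral causality)
b1 →TF1  (only one flow-in slot at J2)
b0 →J1  (through TF1, causality passes straight; one stroke at TF1)
b4 →R1  (J1: last free bond brings flow in)

#0 →J1
#1 →TF1
#2 →J2
#3 →J2
#4 →R1
#5 →J3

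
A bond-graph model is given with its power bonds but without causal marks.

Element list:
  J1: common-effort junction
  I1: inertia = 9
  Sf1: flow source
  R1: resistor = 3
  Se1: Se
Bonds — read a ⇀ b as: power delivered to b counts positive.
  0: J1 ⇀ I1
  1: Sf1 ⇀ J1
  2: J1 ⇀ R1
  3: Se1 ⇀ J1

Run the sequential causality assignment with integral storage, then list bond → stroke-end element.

#0 →I1
#1 →Sf1
#2 →R1
#3 →J1

bond 1 stroke at Sf1  (Sf1: flow source, stroke at near end)
bond 3 stroke at J1  (Se1: effort source, stroke at far end)
bond 0 stroke at I1  (0-jn J1 has e-setter on 3)
bond 2 stroke at R1  (J1: bond 3 brought effort, rest push out)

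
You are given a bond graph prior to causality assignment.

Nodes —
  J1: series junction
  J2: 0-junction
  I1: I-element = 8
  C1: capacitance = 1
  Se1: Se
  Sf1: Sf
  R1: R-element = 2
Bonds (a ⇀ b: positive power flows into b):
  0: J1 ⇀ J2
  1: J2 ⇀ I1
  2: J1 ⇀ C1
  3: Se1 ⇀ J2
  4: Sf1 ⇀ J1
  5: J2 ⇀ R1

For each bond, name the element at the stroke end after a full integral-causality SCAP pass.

#3 stroke at J2  (Se1 fixes effort; stroke away)
#4 stroke at Sf1  (Sf1: flow source, stroke at near end)
#0 stroke at J1  (1-jn J1 has f-setter on 4)
#2 stroke at J1  (J1 flow already set via bond 4)
#1 stroke at I1  (0-jn J2 has e-setter on 3)
#5 stroke at R1  (J2: bond 3 brought effort, rest push out)

b0 stroke at J1
b1 stroke at I1
b2 stroke at J1
b3 stroke at J2
b4 stroke at Sf1
b5 stroke at R1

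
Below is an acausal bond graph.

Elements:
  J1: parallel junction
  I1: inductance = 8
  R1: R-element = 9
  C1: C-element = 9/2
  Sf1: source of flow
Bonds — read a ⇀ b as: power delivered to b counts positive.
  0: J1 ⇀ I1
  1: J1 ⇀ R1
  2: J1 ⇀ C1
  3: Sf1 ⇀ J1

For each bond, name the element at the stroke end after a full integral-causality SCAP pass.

β3 stroke→Sf1  (Sf1 fixes flow; stroke at Sf1)
β0 stroke→I1  (prefer integral on I1)
β2 stroke→J1  (prefer integral on C1)
β1 stroke→R1  (common-e at J1 fixed by 2)

bond 0 stroke→I1
bond 1 stroke→R1
bond 2 stroke→J1
bond 3 stroke→Sf1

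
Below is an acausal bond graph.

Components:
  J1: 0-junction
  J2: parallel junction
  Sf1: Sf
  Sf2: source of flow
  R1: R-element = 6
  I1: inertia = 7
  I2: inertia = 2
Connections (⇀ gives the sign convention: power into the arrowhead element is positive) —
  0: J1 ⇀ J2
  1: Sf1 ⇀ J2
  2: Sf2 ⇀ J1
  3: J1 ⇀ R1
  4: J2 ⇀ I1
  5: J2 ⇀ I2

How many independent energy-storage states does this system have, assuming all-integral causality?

bond 1 →Sf1  (Sf1: flow source, stroke at near end)
bond 2 →Sf2  (source Sf2 imposes f)
bond 4 →I1  (prefer integral on I1)
bond 5 →I2  (prefer integral on I2)
bond 0 →J2  (J2 needs exactly one e-in)
bond 3 →J1  (J1: last free bond brings effort in)

2  (I1, I2 all integral)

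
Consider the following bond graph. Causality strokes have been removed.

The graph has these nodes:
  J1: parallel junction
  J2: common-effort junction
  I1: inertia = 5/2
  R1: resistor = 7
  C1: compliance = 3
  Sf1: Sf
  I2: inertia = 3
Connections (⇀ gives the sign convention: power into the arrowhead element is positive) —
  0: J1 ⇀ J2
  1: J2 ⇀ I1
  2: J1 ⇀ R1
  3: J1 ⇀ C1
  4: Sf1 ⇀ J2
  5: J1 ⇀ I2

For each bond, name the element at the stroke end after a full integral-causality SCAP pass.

b0 →J2
b1 →I1
b2 →R1
b3 →J1
b4 →Sf1
b5 →I2

β4 stroke at Sf1  (Sf1: flow source, stroke at near end)
β1 stroke at I1  (I1: I, integral causality)
β0 stroke at J2  (closing 0-jn rule on J2)
β3 stroke at J1  (prefer integral on C1)
β2 stroke at R1  (J1: bond 3 brought effort, rest push out)
β5 stroke at I2  (J1: bond 3 brought effort, rest push out)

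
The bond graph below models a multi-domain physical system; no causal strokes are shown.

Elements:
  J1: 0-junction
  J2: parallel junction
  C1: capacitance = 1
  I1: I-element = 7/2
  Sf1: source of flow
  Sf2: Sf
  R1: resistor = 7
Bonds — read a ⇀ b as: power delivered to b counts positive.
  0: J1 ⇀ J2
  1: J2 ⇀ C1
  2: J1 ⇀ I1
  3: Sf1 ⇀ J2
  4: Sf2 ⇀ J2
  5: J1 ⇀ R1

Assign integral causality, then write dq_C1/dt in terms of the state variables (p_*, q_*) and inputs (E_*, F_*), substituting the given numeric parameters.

b3 stroke at Sf1  (source Sf1 imposes f)
b4 stroke at Sf2  (Sf2: flow source, stroke at near end)
b1 stroke at J2  (C1 outputs effort q/C1)
b0 stroke at J1  (J2 effort already set via bond 1)
b2 stroke at I1  (J1 effort already set via bond 0)
b5 stroke at R1  (0-jn J1 has e-setter on 0)

dq_C1/dt = F_Sf1 + F_Sf2 - 2*p_I1/7 - q_C1/7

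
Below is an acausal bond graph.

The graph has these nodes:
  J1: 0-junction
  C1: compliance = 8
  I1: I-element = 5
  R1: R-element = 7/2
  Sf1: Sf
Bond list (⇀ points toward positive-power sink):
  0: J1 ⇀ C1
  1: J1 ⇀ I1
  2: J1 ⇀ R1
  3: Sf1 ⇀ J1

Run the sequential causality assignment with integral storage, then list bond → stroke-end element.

#3 →Sf1  (source Sf1 imposes f)
#0 →J1  (prefer integral on C1)
#1 →I1  (0-jn J1 has e-setter on 0)
#2 →R1  (J1: bond 0 brought effort, rest push out)

β0 |J1
β1 |I1
β2 |R1
β3 |Sf1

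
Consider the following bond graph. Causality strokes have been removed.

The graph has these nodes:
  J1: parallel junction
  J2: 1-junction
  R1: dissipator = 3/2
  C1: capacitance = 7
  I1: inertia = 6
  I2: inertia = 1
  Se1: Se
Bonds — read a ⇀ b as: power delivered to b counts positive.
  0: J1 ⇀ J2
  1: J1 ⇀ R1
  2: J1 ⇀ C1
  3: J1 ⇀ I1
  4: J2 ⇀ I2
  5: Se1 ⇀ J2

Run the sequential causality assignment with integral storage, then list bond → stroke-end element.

b5 →J2  (Se1: effort source, stroke at far end)
b2 →J1  (C1: C, integral causality)
b0 →J2  (common-e at J1 fixed by 2)
b1 →R1  (J1 effort already set via bond 2)
b3 →I1  (J1: bond 2 brought effort, rest push out)
b4 →I2  (J2: last free bond brings flow in)

#0 stroke at J2
#1 stroke at R1
#2 stroke at J1
#3 stroke at I1
#4 stroke at I2
#5 stroke at J2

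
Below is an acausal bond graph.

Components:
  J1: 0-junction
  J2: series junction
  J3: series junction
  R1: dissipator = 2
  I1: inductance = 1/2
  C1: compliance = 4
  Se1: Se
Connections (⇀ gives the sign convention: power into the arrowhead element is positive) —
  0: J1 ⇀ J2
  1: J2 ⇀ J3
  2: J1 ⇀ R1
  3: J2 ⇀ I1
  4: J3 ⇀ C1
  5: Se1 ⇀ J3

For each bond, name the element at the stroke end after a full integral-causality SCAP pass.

b5 |J3  (source Se1 imposes e)
b3 |I1  (I1 outputs flow p/I1)
b0 |J2  (J2: bond 3 brought flow, rest push out)
b1 |J2  (1-jn J2 has f-setter on 3)
b4 |J3  (1-jn J3 has f-setter on 1)
b2 |J1  (J1: last free bond brings effort in)

b0 →J2
b1 →J2
b2 →J1
b3 →I1
b4 →J3
b5 →J3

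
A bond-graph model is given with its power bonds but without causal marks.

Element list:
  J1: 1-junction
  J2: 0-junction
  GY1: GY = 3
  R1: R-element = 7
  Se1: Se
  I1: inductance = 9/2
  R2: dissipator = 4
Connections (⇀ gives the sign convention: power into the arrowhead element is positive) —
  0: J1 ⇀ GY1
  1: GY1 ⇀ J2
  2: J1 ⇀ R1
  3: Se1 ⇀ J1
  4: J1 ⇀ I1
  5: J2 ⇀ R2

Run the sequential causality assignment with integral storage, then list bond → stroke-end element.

β3 stroke at J1  (Se1 fixes effort; stroke away)
β4 stroke at I1  (I1 integral (f out))
β0 stroke at J1  (1-jn J1 has f-setter on 4)
β2 stroke at J1  (J1: bond 4 brought flow, rest push out)
β1 stroke at J2  (GY GY1: same side as bond 0)
β5 stroke at R2  (0-jn J2 has e-setter on 1)

b0 stroke at J1
b1 stroke at J2
b2 stroke at J1
b3 stroke at J1
b4 stroke at I1
b5 stroke at R2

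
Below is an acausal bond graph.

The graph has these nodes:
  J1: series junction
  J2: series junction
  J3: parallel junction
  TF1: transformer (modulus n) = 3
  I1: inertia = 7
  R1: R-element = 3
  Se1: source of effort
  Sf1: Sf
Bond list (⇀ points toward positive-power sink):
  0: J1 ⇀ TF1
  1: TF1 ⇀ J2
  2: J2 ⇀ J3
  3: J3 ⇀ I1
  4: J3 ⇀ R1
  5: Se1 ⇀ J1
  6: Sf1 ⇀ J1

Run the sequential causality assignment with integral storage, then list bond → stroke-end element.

β0 stroke at J1
β1 stroke at TF1
β2 stroke at J2
β3 stroke at I1
β4 stroke at J3
β5 stroke at J1
β6 stroke at Sf1

β5 |J1  (Se1 fixes effort; stroke away)
β6 |Sf1  (Sf1: flow source, stroke at near end)
β0 |J1  (J1: bond 6 brought flow, rest push out)
β1 |TF1  (TF TF1: opposite of bond 0)
β2 |J2  (1-jn J2 has f-setter on 1)
β3 |I1  (prefer integral on I1)
β4 |J3  (only one effort-in slot at J3)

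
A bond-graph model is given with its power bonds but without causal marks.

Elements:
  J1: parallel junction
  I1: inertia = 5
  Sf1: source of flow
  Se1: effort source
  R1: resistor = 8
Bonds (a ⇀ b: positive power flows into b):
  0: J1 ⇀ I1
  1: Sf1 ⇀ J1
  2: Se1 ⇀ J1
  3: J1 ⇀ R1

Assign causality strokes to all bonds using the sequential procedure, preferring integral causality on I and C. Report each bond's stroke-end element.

b1 →Sf1  (source Sf1 imposes f)
b2 →J1  (Se1 fixes effort; stroke away)
b0 →I1  (J1 effort already set via bond 2)
b3 →R1  (common-e at J1 fixed by 2)

bond 0 stroke→I1
bond 1 stroke→Sf1
bond 2 stroke→J1
bond 3 stroke→R1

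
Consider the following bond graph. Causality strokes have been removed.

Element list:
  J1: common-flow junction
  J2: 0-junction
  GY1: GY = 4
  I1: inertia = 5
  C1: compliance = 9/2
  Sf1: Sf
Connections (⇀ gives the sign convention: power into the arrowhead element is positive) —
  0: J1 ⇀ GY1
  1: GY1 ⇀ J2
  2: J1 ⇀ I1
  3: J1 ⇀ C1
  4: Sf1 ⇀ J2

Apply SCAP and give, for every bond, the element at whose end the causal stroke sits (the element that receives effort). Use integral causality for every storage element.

bond 4 →Sf1  (Sf1 fixes flow; stroke at Sf1)
bond 1 →J2  (J2: last free bond brings effort in)
bond 0 →J1  (through GY1, causality inverts; strokes same side of GY1)
bond 2 →I1  (I1 outputs flow p/I1)
bond 3 →J1  (J1: bond 2 brought flow, rest push out)

#0 →J1
#1 →J2
#2 →I1
#3 →J1
#4 →Sf1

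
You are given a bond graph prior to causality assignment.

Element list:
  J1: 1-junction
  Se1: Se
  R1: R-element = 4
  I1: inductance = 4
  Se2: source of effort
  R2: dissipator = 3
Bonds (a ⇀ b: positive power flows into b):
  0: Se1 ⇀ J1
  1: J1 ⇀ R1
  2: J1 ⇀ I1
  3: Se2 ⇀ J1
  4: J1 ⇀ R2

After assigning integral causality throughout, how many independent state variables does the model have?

1  (I1 all integral)

#0 |J1  (Se1: effort source, stroke at far end)
#3 |J1  (Se2: effort source, stroke at far end)
#2 |I1  (I1 outputs flow p/I1)
#1 |J1  (J1: bond 2 brought flow, rest push out)
#4 |J1  (J1 flow already set via bond 2)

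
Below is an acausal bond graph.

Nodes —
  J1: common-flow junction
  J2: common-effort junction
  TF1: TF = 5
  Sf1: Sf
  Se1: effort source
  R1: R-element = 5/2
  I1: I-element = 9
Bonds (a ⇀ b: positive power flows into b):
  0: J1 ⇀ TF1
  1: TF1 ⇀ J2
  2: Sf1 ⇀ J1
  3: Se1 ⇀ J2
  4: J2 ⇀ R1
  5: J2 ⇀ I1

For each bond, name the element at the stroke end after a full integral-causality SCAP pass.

b0 |J1
b1 |TF1
b2 |Sf1
b3 |J2
b4 |R1
b5 |I1

b2 stroke→Sf1  (Sf1: flow source, stroke at near end)
b3 stroke→J2  (Se1 fixes effort; stroke away)
b0 stroke→J1  (J1 flow already set via bond 2)
b1 stroke→TF1  (0-jn J2 has e-setter on 3)
b4 stroke→R1  (J2 effort already set via bond 3)
b5 stroke→I1  (J2: bond 3 brought effort, rest push out)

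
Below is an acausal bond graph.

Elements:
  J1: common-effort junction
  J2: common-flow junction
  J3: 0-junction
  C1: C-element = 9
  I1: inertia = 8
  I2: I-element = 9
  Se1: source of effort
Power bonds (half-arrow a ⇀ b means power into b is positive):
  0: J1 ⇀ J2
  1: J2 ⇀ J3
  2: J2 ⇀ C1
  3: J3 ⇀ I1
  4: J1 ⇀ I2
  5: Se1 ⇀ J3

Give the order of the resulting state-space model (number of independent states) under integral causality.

3  (C1, I1, I2 all integral)

b5 stroke→J3  (Se1: effort source, stroke at far end)
b1 stroke→J2  (0-jn J3 has e-setter on 5)
b3 stroke→I1  (J3: bond 5 brought effort, rest push out)
b2 stroke→J2  (prefer integral on C1)
b0 stroke→J1  (closing 1-jn rule on J2)
b4 stroke→I2  (0-jn J1 has e-setter on 0)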